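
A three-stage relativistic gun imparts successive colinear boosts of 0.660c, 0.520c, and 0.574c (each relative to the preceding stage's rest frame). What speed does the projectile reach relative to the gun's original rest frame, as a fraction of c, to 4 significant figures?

Compose boost 2: (0.520 + 0.660)/(1 + 0.520×0.660) = 1.180/1.34320 = 0.878499
Compose boost 3: (0.574 + 0.878499)/(1 + 0.574×0.878499) = 1.45250/1.50426 = 0.9656

u ≈ 0.9656c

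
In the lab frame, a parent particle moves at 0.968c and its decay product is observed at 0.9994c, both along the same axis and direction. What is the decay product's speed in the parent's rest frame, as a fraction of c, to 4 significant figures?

u' ≈ 0.9638c

Inverse velocity addition: u' = (u − v)/(1 − uv/c²)
= (0.9994 − 0.968)/(1 − 0.9994×0.968) = 0.03140/0.0325808 = 0.9638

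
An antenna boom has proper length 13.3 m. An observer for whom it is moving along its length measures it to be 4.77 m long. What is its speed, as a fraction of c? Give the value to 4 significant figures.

γ = L₀/L = 13.3/4.77 = 2.78826
β = √(1 − 1/γ²) = 0.9335

β ≈ 0.9335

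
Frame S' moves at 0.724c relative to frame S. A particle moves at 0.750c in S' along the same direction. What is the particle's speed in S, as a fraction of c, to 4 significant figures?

Relativistic velocity addition: u = (u' + v)/(1 + u'v/c²)
= (0.750 + 0.724)/(1 + 0.750×0.724) = 1.474/1.54300 = 0.9553

u ≈ 0.9553c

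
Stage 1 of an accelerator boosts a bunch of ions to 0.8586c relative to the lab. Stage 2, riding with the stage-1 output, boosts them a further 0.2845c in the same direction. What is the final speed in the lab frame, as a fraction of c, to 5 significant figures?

u ≈ 0.91869c

Compose boost 2: (0.2845 + 0.8586)/(1 + 0.2845×0.8586) = 1.1431/1.244272 = 0.91869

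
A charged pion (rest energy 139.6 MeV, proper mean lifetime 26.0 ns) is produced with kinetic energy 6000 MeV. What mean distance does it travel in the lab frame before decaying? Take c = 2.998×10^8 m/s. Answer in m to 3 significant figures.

γ = 1 + K/(m₀c²) = 1 + 6000/139.6 = 43.980
β = √(1 − 1/γ²) = 0.99974
Dilated lifetime: γτ₀ = 43.980 × 26.0 ns = 1143.5 ns
d = βc·γτ₀ = 0.99974 × (2.998×10^8 m/s) × 1.1435×10^-6 s = 343 m

d ≈ 343 m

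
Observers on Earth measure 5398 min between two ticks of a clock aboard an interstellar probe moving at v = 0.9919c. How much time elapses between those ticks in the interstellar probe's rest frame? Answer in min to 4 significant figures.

γ = 1/√(1 − 0.9919²) = 7.87270
Proper time: τ₀ = Δt/γ = 5398/7.87270 = 685.7 min

τ₀ ≈ 685.7 min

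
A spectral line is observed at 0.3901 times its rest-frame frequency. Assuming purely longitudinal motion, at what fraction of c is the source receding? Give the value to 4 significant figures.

f_obs/f_src = √((1−β)/(1+β)) = 0.3901  ⇒  (1−β)/(1+β) = 0.152178
β = |1 − D²|/(1 + D²) = |1 − 0.152178|/(1 + 0.152178) = 0.7358

β ≈ 0.7358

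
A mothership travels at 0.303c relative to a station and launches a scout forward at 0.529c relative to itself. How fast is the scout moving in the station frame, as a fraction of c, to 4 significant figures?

u ≈ 0.7171c

Compose boost 2: (0.529 + 0.303)/(1 + 0.529×0.303) = 0.8320/1.16029 = 0.7171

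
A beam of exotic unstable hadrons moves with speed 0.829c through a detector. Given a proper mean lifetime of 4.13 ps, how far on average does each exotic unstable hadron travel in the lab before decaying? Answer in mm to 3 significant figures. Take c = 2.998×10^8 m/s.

d ≈ 1.84 mm

γ = 1/√(1 − 0.829²) = 1.7881
Dilated lifetime: Δt = γτ₀ = 1.7881 × 4.13 ps = 7.3849 ps
d = vΔt = 0.829c × 7.3849 ps = 2.4853×10^8 m/s × 7.3849×10^-12 s = 1.84 mm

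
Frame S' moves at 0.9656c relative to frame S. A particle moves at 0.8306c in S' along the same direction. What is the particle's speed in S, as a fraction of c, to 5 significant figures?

u ≈ 0.99677c

Relativistic velocity addition: u = (u' + v)/(1 + u'v/c²)
= (0.8306 + 0.9656)/(1 + 0.8306×0.9656) = 1.7962/1.802027 = 0.99677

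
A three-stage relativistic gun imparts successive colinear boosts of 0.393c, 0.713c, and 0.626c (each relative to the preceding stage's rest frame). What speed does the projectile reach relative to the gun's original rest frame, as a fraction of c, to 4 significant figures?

Compose boost 2: (0.713 + 0.393)/(1 + 0.713×0.393) = 1.106/1.28021 = 0.863921
Compose boost 3: (0.626 + 0.863921)/(1 + 0.626×0.863921) = 1.48992/1.54081 = 0.9670

u ≈ 0.9670c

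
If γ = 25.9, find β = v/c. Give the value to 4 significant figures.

β = √(1 − 1/γ²) = √(1 − 1/25.9²) = √(0.998509) = 0.9993

β ≈ 0.9993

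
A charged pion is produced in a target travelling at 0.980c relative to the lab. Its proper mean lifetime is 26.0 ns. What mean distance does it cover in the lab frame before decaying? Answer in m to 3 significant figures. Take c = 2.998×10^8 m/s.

d ≈ 38.4 m

γ = 1/√(1 − 0.980²) = 5.0252
Dilated lifetime: Δt = γτ₀ = 5.0252 × 26.0 ns = 130.65 ns
d = vΔt = 0.980c × 130.65 ns = 2.9380×10^8 m/s × 1.3065×10^-7 s = 38.4 m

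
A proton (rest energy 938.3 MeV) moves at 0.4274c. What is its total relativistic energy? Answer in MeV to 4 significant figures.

E ≈ 1038 MeV

γ = 1/√(1 − 0.4274²) = 1.10612
E = γm₀c² = 1.10612 × 938.3 MeV = 1038 MeV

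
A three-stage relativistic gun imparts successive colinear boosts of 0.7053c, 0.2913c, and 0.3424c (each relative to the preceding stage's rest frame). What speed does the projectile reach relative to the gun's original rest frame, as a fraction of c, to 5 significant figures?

u ≈ 0.91120c

Compose boost 2: (0.2913 + 0.7053)/(1 + 0.2913×0.7053) = 0.99660/1.205454 = 0.8267425
Compose boost 3: (0.3424 + 0.8267425)/(1 + 0.3424×0.8267425) = 1.169143/1.283077 = 0.91120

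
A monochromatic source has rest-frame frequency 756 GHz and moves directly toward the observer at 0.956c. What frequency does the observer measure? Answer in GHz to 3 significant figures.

Relativistic Doppler: f_obs = f_src √((1+β)/(1−β))
= 756 × √(1.9560/0.044000) = 756 × 6.6674 = 5040 GHz

f_obs ≈ 5040 GHz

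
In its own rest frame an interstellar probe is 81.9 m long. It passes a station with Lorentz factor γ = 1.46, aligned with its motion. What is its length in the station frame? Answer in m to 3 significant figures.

γ = 1.46 (given)
Length contraction: L = L₀/γ = 81.9/1.46 = 56.1 m

L ≈ 56.1 m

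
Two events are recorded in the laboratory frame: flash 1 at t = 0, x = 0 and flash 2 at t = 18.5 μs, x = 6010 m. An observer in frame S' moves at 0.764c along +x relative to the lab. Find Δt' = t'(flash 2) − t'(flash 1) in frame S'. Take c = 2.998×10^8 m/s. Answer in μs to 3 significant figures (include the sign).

γ = 1/√(1 − 0.764²) = 1.5499
Δt' = γ(Δt − vΔx/c²) = 1.5499 × (18.5 μs − 0.764×6010 m / (2.998×10^8 m/s))
= 1.5499 × (3.1843 μs) = 4.94 μs

Δt' ≈ 4.94 μs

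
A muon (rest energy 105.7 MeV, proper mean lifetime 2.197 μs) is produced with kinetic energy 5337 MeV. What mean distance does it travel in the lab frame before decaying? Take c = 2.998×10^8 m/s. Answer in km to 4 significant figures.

d ≈ 33.91 km

γ = 1 + K/(m₀c²) = 1 + 5337/105.7 = 51.4920
β = √(1 − 1/γ²) = 0.999811
Dilated lifetime: γτ₀ = 51.4920 × 2.197 μs = 113.128 μs
d = βc·γτ₀ = 0.999811 × (2.998×10^8 m/s) × 0.000113128 s = 33.91 km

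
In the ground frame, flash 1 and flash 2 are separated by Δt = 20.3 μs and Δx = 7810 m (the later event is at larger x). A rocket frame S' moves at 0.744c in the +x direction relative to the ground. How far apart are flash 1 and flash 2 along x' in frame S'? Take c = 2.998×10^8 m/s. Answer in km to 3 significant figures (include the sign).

γ = 1/√(1 − 0.744²) = 1.4966
Δx' = γ(Δx − vΔt) = 1.4966 × (7810 m − 0.744×(2.998×10^8 m/s)×20.3×10^-6 s)
= 1.4966 × (3282.1 m) = 4.91 km

Δx' ≈ 4.91 km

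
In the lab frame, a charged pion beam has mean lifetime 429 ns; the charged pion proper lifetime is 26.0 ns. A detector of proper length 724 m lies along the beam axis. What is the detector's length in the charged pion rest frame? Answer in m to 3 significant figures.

L ≈ 43.9 m

Time dilation ⇒ γ = Δt/τ₀ = 429/26.0 = 16.500
Length contraction: L = L₀/γ = 724/16.500 = 43.9 m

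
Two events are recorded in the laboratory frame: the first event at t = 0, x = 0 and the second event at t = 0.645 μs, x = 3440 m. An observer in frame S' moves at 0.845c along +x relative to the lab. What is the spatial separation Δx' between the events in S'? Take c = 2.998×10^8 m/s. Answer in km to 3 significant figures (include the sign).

γ = 1/√(1 − 0.845²) = 1.8700
Δx' = γ(Δx − vΔt) = 1.8700 × (3440 m − 0.845×(2.998×10^8 m/s)×0.645×10^-6 s)
= 1.8700 × (3276.6 m) = 6.13 km

Δx' ≈ 6.13 km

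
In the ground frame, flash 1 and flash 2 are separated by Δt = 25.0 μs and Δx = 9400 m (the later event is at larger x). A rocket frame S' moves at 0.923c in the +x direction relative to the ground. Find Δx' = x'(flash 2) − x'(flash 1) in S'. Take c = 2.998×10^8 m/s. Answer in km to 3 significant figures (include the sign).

Δx' ≈ 6.45 km

γ = 1/√(1 − 0.923²) = 2.5988
Δx' = γ(Δx − vΔt) = 2.5988 × (9400 m − 0.923×(2.998×10^8 m/s)×25.0×10^-6 s)
= 2.5988 × (2482.1 m) = 6.45 km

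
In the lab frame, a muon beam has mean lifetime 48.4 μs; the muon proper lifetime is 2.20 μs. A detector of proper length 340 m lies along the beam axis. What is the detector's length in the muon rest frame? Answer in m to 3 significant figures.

Time dilation ⇒ γ = Δt/τ₀ = 48.4/2.20 = 22.000
Length contraction: L = L₀/γ = 340/22.000 = 15.5 m

L ≈ 15.5 m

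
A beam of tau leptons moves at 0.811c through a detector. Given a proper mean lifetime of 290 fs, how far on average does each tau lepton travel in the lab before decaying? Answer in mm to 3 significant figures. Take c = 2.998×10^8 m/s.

γ = 1/√(1 − 0.811²) = 1.7093
Dilated lifetime: Δt = γτ₀ = 1.7093 × 290 fs = 495.69 fs
d = vΔt = 0.811c × 495.69 fs = 2.4314×10^8 m/s × 4.9569×10^-13 s = 0.121 mm

d ≈ 0.121 mm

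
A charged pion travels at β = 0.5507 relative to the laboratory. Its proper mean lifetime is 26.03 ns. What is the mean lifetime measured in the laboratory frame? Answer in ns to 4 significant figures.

Δt ≈ 31.18 ns

γ = 1/√(1 − 0.5507²) = 1.19803
Time dilation: Δt = γτ₀ = 1.19803 × 26.03 ns = 31.18 ns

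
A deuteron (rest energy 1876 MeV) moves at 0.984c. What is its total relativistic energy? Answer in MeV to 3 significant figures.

γ = 1/√(1 − 0.984²) = 5.6127
E = γm₀c² = 5.6127 × 1876 MeV = 10500 MeV

E ≈ 10500 MeV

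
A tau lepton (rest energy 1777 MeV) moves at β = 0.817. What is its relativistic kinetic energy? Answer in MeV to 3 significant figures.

K ≈ 1300 MeV

γ = 1/√(1 − 0.817²) = 1.7342
K = (γ − 1)m₀c² = (1.7342 − 1) × 1777 MeV = 0.73419 × 1777 MeV = 1300 MeV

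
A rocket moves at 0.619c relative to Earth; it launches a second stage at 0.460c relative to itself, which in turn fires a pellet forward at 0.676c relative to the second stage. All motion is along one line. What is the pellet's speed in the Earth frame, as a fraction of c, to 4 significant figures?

u ≈ 0.9669c

Compose boost 2: (0.460 + 0.619)/(1 + 0.460×0.619) = 1.079/1.28474 = 0.839859
Compose boost 3: (0.676 + 0.839859)/(1 + 0.676×0.839859) = 1.51586/1.56774 = 0.9669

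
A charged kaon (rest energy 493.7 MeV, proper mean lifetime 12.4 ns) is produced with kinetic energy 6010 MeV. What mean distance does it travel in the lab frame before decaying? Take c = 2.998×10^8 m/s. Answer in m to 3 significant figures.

d ≈ 48.8 m

γ = 1 + K/(m₀c²) = 1 + 6010/493.7 = 13.173
β = √(1 − 1/γ²) = 0.99711
Dilated lifetime: γτ₀ = 13.173 × 12.4 ns = 163.35 ns
d = βc·γτ₀ = 0.99711 × (2.998×10^8 m/s) × 1.6335×10^-7 s = 48.8 m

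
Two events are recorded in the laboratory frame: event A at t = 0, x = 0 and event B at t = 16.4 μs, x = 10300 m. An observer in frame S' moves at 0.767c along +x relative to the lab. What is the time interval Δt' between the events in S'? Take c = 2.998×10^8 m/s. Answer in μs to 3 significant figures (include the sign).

Δt' ≈ -15.5 μs

γ = 1/√(1 − 0.767²) = 1.5585
Δt' = γ(Δt − vΔx/c²) = 1.5585 × (16.4 μs − 0.767×10300 m / (2.998×10^8 m/s))
= 1.5585 × (-9.9512 μs) = -15.5 μs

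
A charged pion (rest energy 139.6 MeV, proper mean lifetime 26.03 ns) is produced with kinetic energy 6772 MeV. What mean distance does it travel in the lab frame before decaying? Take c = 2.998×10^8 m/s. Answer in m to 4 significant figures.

γ = 1 + K/(m₀c²) = 1 + 6772/139.6 = 49.5100
β = √(1 − 1/γ²) = 0.999796
Dilated lifetime: γτ₀ = 49.5100 × 26.03 ns = 1288.75 ns
d = βc·γτ₀ = 0.999796 × (2.998×10^8 m/s) × 1.28875×10^-6 s = 386.3 m

d ≈ 386.3 m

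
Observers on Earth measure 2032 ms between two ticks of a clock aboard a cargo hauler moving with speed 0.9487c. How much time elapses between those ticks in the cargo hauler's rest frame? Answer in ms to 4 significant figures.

γ = 1/√(1 − 0.9487²) = 3.16278
Proper time: τ₀ = Δt/γ = 2032/3.16278 = 642.5 ms

τ₀ ≈ 642.5 ms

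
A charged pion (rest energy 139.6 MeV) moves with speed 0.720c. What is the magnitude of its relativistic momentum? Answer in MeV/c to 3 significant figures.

γ = 1/√(1 − 0.720²) = 1.4410
p = γβm₀c = 1.4410 × 0.720 × 139.6 MeV/c = 145 MeV/c

p ≈ 145 MeV/c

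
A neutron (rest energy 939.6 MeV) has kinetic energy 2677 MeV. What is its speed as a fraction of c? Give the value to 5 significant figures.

β ≈ 0.96566

γ = 1 + K/(m₀c²) = 1 + 2677/939.6 = 3.849085
β = √(1 − 1/γ²) = 0.96566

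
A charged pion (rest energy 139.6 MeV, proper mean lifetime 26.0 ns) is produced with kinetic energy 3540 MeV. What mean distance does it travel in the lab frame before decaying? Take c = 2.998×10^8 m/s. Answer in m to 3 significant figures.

d ≈ 205 m

γ = 1 + K/(m₀c²) = 1 + 3540/139.6 = 26.358
β = √(1 − 1/γ²) = 0.99928
Dilated lifetime: γτ₀ = 26.358 × 26.0 ns = 685.31 ns
d = βc·γτ₀ = 0.99928 × (2.998×10^8 m/s) × 6.8531×10^-7 s = 205 m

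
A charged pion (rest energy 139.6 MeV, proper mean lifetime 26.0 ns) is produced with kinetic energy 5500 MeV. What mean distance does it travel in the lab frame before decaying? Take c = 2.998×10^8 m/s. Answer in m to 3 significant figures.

γ = 1 + K/(m₀c²) = 1 + 5500/139.6 = 40.398
β = √(1 − 1/γ²) = 0.99969
Dilated lifetime: γτ₀ = 40.398 × 26.0 ns = 1050.4 ns
d = βc·γτ₀ = 0.99969 × (2.998×10^8 m/s) × 1.0504×10^-6 s = 315 m

d ≈ 315 m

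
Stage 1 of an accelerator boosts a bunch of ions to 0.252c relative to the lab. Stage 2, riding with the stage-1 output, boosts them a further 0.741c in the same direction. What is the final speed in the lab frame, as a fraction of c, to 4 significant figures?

u ≈ 0.8368c

Compose boost 2: (0.741 + 0.252)/(1 + 0.741×0.252) = 0.9930/1.18673 = 0.8368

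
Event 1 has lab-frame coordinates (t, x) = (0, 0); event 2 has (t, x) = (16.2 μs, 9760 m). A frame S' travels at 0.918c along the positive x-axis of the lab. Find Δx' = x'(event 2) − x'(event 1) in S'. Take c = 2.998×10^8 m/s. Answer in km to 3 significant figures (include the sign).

γ = 1/√(1 − 0.918²) = 2.5216
Δx' = γ(Δx − vΔt) = 2.5216 × (9760 m − 0.918×(2.998×10^8 m/s)×16.2×10^-6 s)
= 2.5216 × (5301.5 m) = 13.4 km

Δx' ≈ 13.4 km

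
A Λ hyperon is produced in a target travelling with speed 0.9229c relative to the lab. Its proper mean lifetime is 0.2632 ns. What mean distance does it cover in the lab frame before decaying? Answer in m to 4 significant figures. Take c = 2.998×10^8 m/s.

d ≈ 0.1891 m

γ = 1/√(1 − 0.9229²) = 2.59713
Dilated lifetime: Δt = γτ₀ = 2.59713 × 0.2632 ns = 0.683566 ns
d = vΔt = 0.9229c × 0.683566 ns = 2.76685×10^8 m/s × 6.83566×10^-10 s = 0.1891 m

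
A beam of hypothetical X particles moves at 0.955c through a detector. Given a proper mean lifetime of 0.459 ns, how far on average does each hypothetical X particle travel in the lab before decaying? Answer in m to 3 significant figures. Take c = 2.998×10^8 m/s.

γ = 1/√(1 − 0.955²) = 3.3715
Dilated lifetime: Δt = γτ₀ = 3.3715 × 0.459 ns = 1.5475 ns
d = vΔt = 0.955c × 1.5475 ns = 2.8631×10^8 m/s × 1.5475×10^-9 s = 0.443 m

d ≈ 0.443 m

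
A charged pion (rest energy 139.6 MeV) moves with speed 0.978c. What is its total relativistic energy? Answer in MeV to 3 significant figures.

γ = 1/√(1 − 0.978²) = 4.7938
E = γm₀c² = 4.7938 × 139.6 MeV = 669 MeV

E ≈ 669 MeV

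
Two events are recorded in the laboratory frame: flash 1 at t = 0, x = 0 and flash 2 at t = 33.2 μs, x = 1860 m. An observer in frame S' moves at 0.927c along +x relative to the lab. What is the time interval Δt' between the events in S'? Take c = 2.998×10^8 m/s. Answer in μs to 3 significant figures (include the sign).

Δt' ≈ 73.2 μs

γ = 1/√(1 − 0.927²) = 2.6662
Δt' = γ(Δt − vΔx/c²) = 2.6662 × (33.2 μs − 0.927×1860 m / (2.998×10^8 m/s))
= 2.6662 × (27.449 μs) = 73.2 μs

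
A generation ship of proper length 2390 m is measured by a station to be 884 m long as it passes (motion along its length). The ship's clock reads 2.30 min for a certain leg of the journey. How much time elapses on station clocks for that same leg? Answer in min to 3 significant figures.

Length contraction ⇒ γ = L₀/L = 2390/884 = 2.7036
Time dilation: Δt = γτ₀ = 2.7036 × 2.30 min = 6.22 min

Δt ≈ 6.22 min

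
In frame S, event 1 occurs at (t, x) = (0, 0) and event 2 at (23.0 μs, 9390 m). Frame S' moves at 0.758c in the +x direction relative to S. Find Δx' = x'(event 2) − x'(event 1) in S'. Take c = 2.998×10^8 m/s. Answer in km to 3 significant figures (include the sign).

Δx' ≈ 6.38 km

γ = 1/√(1 − 0.758²) = 1.5331
Δx' = γ(Δx − vΔt) = 1.5331 × (9390 m − 0.758×(2.998×10^8 m/s)×23.0×10^-6 s)
= 1.5331 × (4163.3 m) = 6.38 km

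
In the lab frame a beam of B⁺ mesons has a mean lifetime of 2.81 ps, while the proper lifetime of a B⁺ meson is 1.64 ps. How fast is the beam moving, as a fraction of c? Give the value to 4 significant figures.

γ = Δt/τ₀ = 2.81/1.64 = 1.71341
β = √(1 − 1/γ²) = √(1 − 1/1.71341²) = 0.8120

β ≈ 0.8120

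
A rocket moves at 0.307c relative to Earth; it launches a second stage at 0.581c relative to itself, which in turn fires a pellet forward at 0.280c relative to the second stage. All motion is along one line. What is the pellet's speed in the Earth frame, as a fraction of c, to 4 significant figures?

u ≈ 0.8535c

Compose boost 2: (0.581 + 0.307)/(1 + 0.581×0.307) = 0.8880/1.17837 = 0.753585
Compose boost 3: (0.280 + 0.753585)/(1 + 0.280×0.753585) = 1.03359/1.21100 = 0.8535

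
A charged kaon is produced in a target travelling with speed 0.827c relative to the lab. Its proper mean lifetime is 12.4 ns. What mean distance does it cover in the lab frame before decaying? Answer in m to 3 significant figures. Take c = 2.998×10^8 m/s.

γ = 1/√(1 − 0.827²) = 1.7787
Dilated lifetime: Δt = γτ₀ = 1.7787 × 12.4 ns = 22.056 ns
d = vΔt = 0.827c × 22.056 ns = 2.4793×10^8 m/s × 2.2056×10^-8 s = 5.47 m

d ≈ 5.47 m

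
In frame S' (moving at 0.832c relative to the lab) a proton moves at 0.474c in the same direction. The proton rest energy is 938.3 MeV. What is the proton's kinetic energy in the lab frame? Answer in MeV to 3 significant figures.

K ≈ 1740 MeV

u_lab = (0.474 + 0.832)/(1 + 0.474×0.832) = 0.936625
γ = 1/√(1 − 0.936625²) = 2.8544
K = (γ − 1)m₀c² = (2.8544 − 1) × 938.3 = 1.8544 × 938.3 = 1740 MeV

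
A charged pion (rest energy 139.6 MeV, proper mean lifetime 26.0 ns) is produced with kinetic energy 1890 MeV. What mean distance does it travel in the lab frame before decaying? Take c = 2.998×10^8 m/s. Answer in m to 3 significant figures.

d ≈ 113 m

γ = 1 + K/(m₀c²) = 1 + 1890/139.6 = 14.539
β = √(1 − 1/γ²) = 0.99763
Dilated lifetime: γτ₀ = 14.539 × 26.0 ns = 378.01 ns
d = βc·γτ₀ = 0.99763 × (2.998×10^8 m/s) × 3.7801×10^-7 s = 113 m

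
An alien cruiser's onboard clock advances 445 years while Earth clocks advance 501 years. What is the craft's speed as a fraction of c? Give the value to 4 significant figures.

γ = Δt/τ₀ = 501/445 = 1.12584
β = √(1 − 1/γ²) = √(1 − 1/1.12584²) = 0.4594

β ≈ 0.4594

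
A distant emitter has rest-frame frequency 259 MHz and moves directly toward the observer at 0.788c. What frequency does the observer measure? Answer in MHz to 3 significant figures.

f_obs ≈ 752 MHz

Relativistic Doppler: f_obs = f_src √((1+β)/(1−β))
= 259 × √(1.7880/0.21200) = 259 × 2.9041 = 752 MHz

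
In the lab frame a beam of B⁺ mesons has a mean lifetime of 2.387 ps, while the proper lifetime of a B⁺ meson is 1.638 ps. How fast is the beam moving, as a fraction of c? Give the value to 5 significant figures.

γ = Δt/τ₀ = 2.387/1.638 = 1.457265
β = √(1 − 1/γ²) = √(1 − 1/1.457265²) = 0.72740

β ≈ 0.72740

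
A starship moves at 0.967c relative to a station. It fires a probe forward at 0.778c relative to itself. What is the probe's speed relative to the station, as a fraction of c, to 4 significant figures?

Relativistic velocity addition: u = (u' + v)/(1 + u'v/c²)
= (0.778 + 0.967)/(1 + 0.778×0.967) = 1.745/1.75233 = 0.9958

u ≈ 0.9958c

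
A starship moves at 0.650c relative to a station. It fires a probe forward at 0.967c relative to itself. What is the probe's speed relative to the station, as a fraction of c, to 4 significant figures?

Relativistic velocity addition: u = (u' + v)/(1 + u'v/c²)
= (0.967 + 0.650)/(1 + 0.967×0.650) = 1.617/1.62855 = 0.9929

u ≈ 0.9929c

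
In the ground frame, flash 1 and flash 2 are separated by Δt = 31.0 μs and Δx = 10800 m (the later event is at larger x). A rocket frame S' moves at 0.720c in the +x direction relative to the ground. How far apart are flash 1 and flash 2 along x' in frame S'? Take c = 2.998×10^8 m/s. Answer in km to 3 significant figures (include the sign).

Δx' ≈ 5.92 km

γ = 1/√(1 − 0.720²) = 1.4410
Δx' = γ(Δx − vΔt) = 1.4410 × (10800 m − 0.720×(2.998×10^8 m/s)×31.0×10^-6 s)
= 1.4410 × (4108.5 m) = 5.92 km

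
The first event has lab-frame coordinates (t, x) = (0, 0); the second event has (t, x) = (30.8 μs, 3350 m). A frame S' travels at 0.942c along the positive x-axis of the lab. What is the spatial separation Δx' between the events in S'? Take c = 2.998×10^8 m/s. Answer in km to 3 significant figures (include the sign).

γ = 1/√(1 − 0.942²) = 2.9796
Δx' = γ(Δx − vΔt) = 2.9796 × (3350 m − 0.942×(2.998×10^8 m/s)×30.8×10^-6 s)
= 2.9796 × (-5348.3 m) = -15.9 km

Δx' ≈ -15.9 km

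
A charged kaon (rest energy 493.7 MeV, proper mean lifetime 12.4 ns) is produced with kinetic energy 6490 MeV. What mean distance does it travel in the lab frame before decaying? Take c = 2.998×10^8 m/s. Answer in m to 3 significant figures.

γ = 1 + K/(m₀c²) = 1 + 6490/493.7 = 14.146
β = √(1 − 1/γ²) = 0.99750
Dilated lifetime: γτ₀ = 14.146 × 12.4 ns = 175.41 ns
d = βc·γτ₀ = 0.99750 × (2.998×10^8 m/s) × 1.7541×10^-7 s = 52.5 m

d ≈ 52.5 m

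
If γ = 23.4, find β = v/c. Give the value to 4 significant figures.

β = √(1 − 1/γ²) = √(1 − 1/23.4²) = √(0.998174) = 0.9991

β ≈ 0.9991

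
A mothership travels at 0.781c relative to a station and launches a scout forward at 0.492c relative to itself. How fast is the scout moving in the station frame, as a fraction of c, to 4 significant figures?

Compose boost 2: (0.492 + 0.781)/(1 + 0.492×0.781) = 1.273/1.38425 = 0.9196

u ≈ 0.9196c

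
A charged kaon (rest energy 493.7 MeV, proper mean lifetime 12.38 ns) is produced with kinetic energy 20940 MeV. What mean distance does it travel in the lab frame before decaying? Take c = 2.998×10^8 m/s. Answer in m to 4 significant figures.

d ≈ 161.1 m

γ = 1 + K/(m₀c²) = 1 + 20940/493.7 = 43.4144
β = √(1 − 1/γ²) = 0.999735
Dilated lifetime: γτ₀ = 43.4144 × 12.38 ns = 537.471 ns
d = βc·γτ₀ = 0.999735 × (2.998×10^8 m/s) × 5.37471×10^-7 s = 161.1 m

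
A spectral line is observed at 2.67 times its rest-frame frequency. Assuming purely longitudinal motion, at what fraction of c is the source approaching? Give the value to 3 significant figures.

f_obs/f_src = √((1+β)/(1−β)) = 2.67  ⇒  (1+β)/(1−β) = 7.1289
β = |1 − D²|/(1 + D²) = |1 − 7.1289|/(1 + 7.1289) = 0.754

β ≈ 0.754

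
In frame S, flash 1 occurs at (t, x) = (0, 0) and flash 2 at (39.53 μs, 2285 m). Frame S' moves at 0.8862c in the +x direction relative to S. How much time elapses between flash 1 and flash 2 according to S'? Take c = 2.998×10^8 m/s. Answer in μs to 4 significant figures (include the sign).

Δt' ≈ 70.74 μs

γ = 1/√(1 − 0.8862²) = 2.15842
Δt' = γ(Δt − vΔx/c²) = 2.15842 × (39.53 μs − 0.8862×2285 m / (2.998×10^8 m/s))
= 2.15842 × (32.7756 μs) = 70.74 μs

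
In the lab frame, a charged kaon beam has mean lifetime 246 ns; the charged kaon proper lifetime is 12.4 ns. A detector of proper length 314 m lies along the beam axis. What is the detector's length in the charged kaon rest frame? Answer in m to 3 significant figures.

Time dilation ⇒ γ = Δt/τ₀ = 246/12.4 = 19.839
Length contraction: L = L₀/γ = 314/19.839 = 15.8 m

L ≈ 15.8 m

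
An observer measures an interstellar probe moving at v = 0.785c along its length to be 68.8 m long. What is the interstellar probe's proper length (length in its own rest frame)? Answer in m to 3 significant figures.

γ = 1/√(1 − 0.785²) = 1.6142
L₀ = γL = 1.6142 × 68.8 = 111 m

L₀ ≈ 111 m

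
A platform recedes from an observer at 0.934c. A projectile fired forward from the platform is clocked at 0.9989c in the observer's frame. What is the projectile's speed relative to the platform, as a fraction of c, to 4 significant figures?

u' ≈ 0.9683c

Inverse velocity addition: u' = (u − v)/(1 − uv/c²)
= (0.9989 − 0.934)/(1 − 0.9989×0.934) = 0.06490/0.0670274 = 0.9683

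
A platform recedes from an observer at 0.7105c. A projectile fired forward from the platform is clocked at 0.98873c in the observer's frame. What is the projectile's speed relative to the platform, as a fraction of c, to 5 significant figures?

u' ≈ 0.93520c

Inverse velocity addition: u' = (u − v)/(1 − uv/c²)
= (0.98873 − 0.7105)/(1 − 0.98873×0.7105) = 0.27823/0.2975073 = 0.93520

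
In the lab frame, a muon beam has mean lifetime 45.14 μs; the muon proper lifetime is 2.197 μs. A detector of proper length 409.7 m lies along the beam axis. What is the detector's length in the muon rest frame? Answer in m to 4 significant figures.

Time dilation ⇒ γ = Δt/τ₀ = 45.14/2.197 = 20.5462
Length contraction: L = L₀/γ = 409.7/20.5462 = 19.94 m

L ≈ 19.94 m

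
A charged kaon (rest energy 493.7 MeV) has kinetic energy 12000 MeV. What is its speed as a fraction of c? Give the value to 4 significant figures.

β ≈ 0.9992

γ = 1 + K/(m₀c²) = 1 + 12000/493.7 = 25.3063
β = √(1 − 1/γ²) = 0.9992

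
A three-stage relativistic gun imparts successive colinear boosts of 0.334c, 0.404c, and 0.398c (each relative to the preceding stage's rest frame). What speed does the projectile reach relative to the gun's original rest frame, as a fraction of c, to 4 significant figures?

Compose boost 2: (0.404 + 0.334)/(1 + 0.404×0.334) = 0.7380/1.13494 = 0.650257
Compose boost 3: (0.398 + 0.650257)/(1 + 0.398×0.650257) = 1.04826/1.25880 = 0.8327

u ≈ 0.8327c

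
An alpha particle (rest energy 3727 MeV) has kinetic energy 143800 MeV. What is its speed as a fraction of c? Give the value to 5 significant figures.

β ≈ 0.99968

γ = 1 + K/(m₀c²) = 1 + 143800/3727 = 39.58331
β = √(1 − 1/γ²) = 0.99968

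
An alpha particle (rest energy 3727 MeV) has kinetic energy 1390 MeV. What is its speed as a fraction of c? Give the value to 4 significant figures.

β ≈ 0.6852

γ = 1 + K/(m₀c²) = 1 + 1390/3727 = 1.37295
β = √(1 − 1/γ²) = 0.6852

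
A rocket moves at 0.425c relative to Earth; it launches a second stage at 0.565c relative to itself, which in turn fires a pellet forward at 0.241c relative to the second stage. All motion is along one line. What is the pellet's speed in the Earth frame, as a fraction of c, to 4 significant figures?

Compose boost 2: (0.565 + 0.425)/(1 + 0.565×0.425) = 0.9900/1.24012 = 0.798307
Compose boost 3: (0.241 + 0.798307)/(1 + 0.241×0.798307) = 1.03931/1.19239 = 0.8716

u ≈ 0.8716c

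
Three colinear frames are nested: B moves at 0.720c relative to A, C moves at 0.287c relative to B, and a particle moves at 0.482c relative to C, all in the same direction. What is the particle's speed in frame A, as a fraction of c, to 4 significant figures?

u ≈ 0.9389c

Compose boost 2: (0.287 + 0.720)/(1 + 0.287×0.720) = 1.007/1.20664 = 0.834549
Compose boost 3: (0.482 + 0.834549)/(1 + 0.482×0.834549) = 1.31655/1.40225 = 0.9389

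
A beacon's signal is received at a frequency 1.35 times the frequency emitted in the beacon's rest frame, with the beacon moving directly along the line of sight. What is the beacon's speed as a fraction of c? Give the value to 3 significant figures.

f_obs/f_src = √((1+β)/(1−β)) = 1.35  ⇒  (1+β)/(1−β) = 1.8225
β = |1 − D²|/(1 + D²) = |1 − 1.8225|/(1 + 1.8225) = 0.291

β ≈ 0.291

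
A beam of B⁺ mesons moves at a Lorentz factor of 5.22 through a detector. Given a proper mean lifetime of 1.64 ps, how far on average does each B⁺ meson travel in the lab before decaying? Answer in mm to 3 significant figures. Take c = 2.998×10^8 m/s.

d ≈ 2.52 mm

β = √(1 − 1/γ²) = √(1 − 1/5.22²) = 0.98148
Dilated lifetime: Δt = γτ₀ = 5.22 × 1.64 ps = 8.5608 ps
d = vΔt = 0.98148c × 8.5608 ps = 2.9425×10^8 m/s × 8.5608×10^-12 s = 2.52 mm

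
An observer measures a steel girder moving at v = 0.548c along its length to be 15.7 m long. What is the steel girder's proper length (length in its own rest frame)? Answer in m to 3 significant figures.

L₀ ≈ 18.8 m

γ = 1/√(1 − 0.548²) = 1.1955
L₀ = γL = 1.1955 × 15.7 = 18.8 m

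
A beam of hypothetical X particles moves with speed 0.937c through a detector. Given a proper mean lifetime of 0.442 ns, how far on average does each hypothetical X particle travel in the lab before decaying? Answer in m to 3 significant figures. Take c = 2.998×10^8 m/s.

γ = 1/√(1 − 0.937²) = 2.8626
Dilated lifetime: Δt = γτ₀ = 2.8626 × 0.442 ns = 1.2653 ns
d = vΔt = 0.937c × 1.2653 ns = 2.8091×10^8 m/s × 1.2653×10^-9 s = 0.355 m

d ≈ 0.355 m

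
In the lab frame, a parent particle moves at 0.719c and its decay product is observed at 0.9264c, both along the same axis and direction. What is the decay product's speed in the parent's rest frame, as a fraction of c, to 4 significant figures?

Inverse velocity addition: u' = (u − v)/(1 − uv/c²)
= (0.9264 − 0.719)/(1 − 0.9264×0.719) = 0.2074/0.333918 = 0.6211

u' ≈ 0.6211c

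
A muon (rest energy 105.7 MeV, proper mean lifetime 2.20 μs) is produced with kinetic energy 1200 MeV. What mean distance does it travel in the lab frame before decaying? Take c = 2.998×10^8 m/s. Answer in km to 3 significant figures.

γ = 1 + K/(m₀c²) = 1 + 1200/105.7 = 12.353
β = √(1 − 1/γ²) = 0.99672
Dilated lifetime: γτ₀ = 12.353 × 2.20 μs = 27.176 μs
d = βc·γτ₀ = 0.99672 × (2.998×10^8 m/s) × 2.7176×10^-5 s = 8.12 km

d ≈ 8.12 km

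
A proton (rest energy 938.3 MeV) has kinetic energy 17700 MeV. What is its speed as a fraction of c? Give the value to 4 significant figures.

β ≈ 0.9987

γ = 1 + K/(m₀c²) = 1 + 17700/938.3 = 19.8639
β = √(1 − 1/γ²) = 0.9987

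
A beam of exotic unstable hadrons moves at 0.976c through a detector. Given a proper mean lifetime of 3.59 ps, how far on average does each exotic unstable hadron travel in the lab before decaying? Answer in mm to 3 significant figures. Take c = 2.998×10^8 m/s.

γ = 1/√(1 − 0.976²) = 4.5920
Dilated lifetime: Δt = γτ₀ = 4.5920 × 3.59 ps = 16.485 ps
d = vΔt = 0.976c × 16.485 ps = 2.9260×10^8 m/s × 1.6485×10^-11 s = 4.82 mm

d ≈ 4.82 mm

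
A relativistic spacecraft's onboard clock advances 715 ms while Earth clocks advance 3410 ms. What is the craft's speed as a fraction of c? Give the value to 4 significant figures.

γ = Δt/τ₀ = 3410/715 = 4.76923
β = √(1 − 1/γ²) = √(1 − 1/4.76923²) = 0.9778

β ≈ 0.9778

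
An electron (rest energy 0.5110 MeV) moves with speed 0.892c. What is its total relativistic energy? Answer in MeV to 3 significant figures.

γ = 1/√(1 − 0.892²) = 2.2122
E = γm₀c² = 2.2122 × 0.5110 MeV = 1.13 MeV

E ≈ 1.13 MeV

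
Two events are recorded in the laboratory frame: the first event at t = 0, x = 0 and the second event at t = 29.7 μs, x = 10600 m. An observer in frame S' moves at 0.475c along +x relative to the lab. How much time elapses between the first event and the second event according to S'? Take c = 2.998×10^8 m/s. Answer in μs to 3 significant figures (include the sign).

γ = 1/√(1 − 0.475²) = 1.1364
Δt' = γ(Δt − vΔx/c²) = 1.1364 × (29.7 μs − 0.475×10600 m / (2.998×10^8 m/s))
= 1.1364 × (12.905 μs) = 14.7 μs

Δt' ≈ 14.7 μs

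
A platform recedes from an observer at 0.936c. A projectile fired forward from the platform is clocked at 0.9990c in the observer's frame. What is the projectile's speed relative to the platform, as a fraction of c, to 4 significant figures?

u' ≈ 0.9702c

Inverse velocity addition: u' = (u − v)/(1 − uv/c²)
= (0.9990 − 0.936)/(1 − 0.9990×0.936) = 0.06300/0.0649360 = 0.9702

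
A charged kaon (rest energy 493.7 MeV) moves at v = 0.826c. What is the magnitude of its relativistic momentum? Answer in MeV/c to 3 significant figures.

p ≈ 723 MeV/c

γ = 1/√(1 − 0.826²) = 1.7741
p = γβm₀c = 1.7741 × 0.826 × 493.7 MeV/c = 723 MeV/c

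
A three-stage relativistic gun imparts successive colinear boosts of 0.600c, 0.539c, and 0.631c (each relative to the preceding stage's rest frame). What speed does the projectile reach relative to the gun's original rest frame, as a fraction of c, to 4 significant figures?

u ≈ 0.9667c

Compose boost 2: (0.539 + 0.600)/(1 + 0.539×0.600) = 1.139/1.32340 = 0.860662
Compose boost 3: (0.631 + 0.860662)/(1 + 0.631×0.860662) = 1.49166/1.54308 = 0.9667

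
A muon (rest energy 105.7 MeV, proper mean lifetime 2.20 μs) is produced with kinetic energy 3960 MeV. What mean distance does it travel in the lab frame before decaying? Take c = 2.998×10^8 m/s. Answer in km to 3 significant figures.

d ≈ 25.4 km

γ = 1 + K/(m₀c²) = 1 + 3960/105.7 = 38.465
β = √(1 − 1/γ²) = 0.99966
Dilated lifetime: γτ₀ = 38.465 × 2.20 μs = 84.622 μs
d = βc·γτ₀ = 0.99966 × (2.998×10^8 m/s) × 8.4622×10^-5 s = 25.4 km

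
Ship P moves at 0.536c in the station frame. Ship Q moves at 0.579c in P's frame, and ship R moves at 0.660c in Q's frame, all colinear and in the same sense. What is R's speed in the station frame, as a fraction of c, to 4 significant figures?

Compose boost 2: (0.579 + 0.536)/(1 + 0.579×0.536) = 1.115/1.31034 = 0.850922
Compose boost 3: (0.660 + 0.850922)/(1 + 0.660×0.850922) = 1.51092/1.56161 = 0.9675

u ≈ 0.9675c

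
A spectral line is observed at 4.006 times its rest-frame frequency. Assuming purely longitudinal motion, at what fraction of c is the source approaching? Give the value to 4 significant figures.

β ≈ 0.8827

f_obs/f_src = √((1+β)/(1−β)) = 4.006  ⇒  (1+β)/(1−β) = 16.0480
β = |1 − D²|/(1 + D²) = |1 − 16.0480|/(1 + 16.0480) = 0.8827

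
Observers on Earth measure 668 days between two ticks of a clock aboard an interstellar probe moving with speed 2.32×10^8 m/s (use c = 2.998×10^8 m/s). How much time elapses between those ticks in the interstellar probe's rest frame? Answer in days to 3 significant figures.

β = v/c = 2.32×10^8 / 2.998×10^8 = 0.77385
γ = 1/√(1 − 0.77385²) = 1.5789
Proper time: τ₀ = Δt/γ = 668/1.5789 = 423 days

τ₀ ≈ 423 days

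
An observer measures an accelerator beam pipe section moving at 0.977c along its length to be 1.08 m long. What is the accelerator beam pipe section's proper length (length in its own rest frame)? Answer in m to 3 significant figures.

L₀ ≈ 5.06 m

γ = 1/√(1 − 0.977²) = 4.6896
L₀ = γL = 4.6896 × 1.08 = 5.06 m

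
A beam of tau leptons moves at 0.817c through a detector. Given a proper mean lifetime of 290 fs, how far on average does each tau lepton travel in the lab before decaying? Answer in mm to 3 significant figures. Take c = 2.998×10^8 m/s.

d ≈ 0.123 mm

γ = 1/√(1 − 0.817²) = 1.7342
Dilated lifetime: Δt = γτ₀ = 1.7342 × 290 fs = 502.92 fs
d = vΔt = 0.817c × 502.92 fs = 2.4494×10^8 m/s × 5.0292×10^-13 s = 0.123 mm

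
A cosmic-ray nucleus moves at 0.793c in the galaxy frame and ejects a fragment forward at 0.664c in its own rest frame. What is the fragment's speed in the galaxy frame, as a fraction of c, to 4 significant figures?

Compose boost 2: (0.664 + 0.793)/(1 + 0.664×0.793) = 1.457/1.52655 = 0.9544

u ≈ 0.9544c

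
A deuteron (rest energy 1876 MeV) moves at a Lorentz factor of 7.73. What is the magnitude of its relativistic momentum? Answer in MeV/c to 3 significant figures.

p ≈ 14400 MeV/c

β = √(1 − 1/γ²) = √(1 − 1/7.73²) = 0.99160
p = γβm₀c = 7.73 × 0.99160 × 1876 MeV/c = 14400 MeV/c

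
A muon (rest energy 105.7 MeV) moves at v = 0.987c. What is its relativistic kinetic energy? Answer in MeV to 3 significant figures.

γ = 1/√(1 − 0.987²) = 6.2220
K = (γ − 1)m₀c² = (6.2220 − 1) × 105.7 MeV = 5.2220 × 105.7 MeV = 552 MeV

K ≈ 552 MeV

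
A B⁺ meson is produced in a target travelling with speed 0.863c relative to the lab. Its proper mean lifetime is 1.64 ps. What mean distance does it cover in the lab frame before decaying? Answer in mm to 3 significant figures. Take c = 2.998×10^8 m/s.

γ = 1/√(1 − 0.863²) = 1.9794
Dilated lifetime: Δt = γτ₀ = 1.9794 × 1.64 ps = 3.2462 ps
d = vΔt = 0.863c × 3.2462 ps = 2.5873×10^8 m/s × 3.2462×10^-12 s = 0.840 mm

d ≈ 0.840 mm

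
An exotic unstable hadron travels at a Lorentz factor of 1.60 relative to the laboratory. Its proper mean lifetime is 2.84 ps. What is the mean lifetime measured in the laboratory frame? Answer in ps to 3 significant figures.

γ = 1.60 (given)
Time dilation: Δt = γτ₀ = 1.60 × 2.84 ps = 4.54 ps

Δt ≈ 4.54 ps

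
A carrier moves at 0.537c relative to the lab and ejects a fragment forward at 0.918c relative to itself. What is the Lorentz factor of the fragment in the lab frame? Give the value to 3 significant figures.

u_lab = (0.918 + 0.537)/(1 + 0.918×0.537) = 1.455/1.49297 = 0.974570
γ = 1/√(1 − 0.974570²) = 4.46

γ ≈ 4.46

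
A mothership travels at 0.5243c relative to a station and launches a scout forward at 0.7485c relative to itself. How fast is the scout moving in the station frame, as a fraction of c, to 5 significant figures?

u ≈ 0.91408c

Compose boost 2: (0.7485 + 0.5243)/(1 + 0.7485×0.5243) = 1.2728/1.392439 = 0.91408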